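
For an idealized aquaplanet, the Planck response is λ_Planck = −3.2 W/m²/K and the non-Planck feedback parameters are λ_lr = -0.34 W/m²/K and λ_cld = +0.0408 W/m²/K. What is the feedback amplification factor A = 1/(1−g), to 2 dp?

0.91

Convert to gains: g_lr = -0.34/3.2 = -0.1062; g_cld = 0.0408/3.2 = 0.01275.
Total gain g = -0.09345.
A = 1/(1 + 0.09345) = 0.91.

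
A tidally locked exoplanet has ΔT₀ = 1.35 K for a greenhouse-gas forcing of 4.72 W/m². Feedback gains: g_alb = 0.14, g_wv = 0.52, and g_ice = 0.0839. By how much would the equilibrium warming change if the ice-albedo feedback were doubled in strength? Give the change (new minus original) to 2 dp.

2.57 K

Original: g = 0.7439, ΔT = 1.35/(1−0.7439) = 5.2714 K.
With doubled ice-albedo: g' = 0.8278, ΔT' = 1.35/(1−0.8278) = 7.8397 K.
Change = 7.8397 − 5.2714 = 2.57 K.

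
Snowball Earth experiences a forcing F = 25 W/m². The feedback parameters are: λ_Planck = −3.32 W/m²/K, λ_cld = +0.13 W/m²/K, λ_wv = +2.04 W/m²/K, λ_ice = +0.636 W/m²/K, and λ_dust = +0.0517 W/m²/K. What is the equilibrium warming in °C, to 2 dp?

Net feedback parameter λ = (−3.32) + (+0.13) + (+2.04) + (+0.636) + (+0.0517) = -0.4623 W/m²/K.
ΔT = −F/λ = −25/(-0.4623) = 54.08 °C.

54.08 °C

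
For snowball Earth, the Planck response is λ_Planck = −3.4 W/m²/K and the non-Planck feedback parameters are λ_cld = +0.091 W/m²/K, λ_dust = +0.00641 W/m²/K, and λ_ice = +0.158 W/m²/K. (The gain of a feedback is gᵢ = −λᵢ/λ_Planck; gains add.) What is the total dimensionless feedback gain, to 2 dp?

Convert to gains: g_cld = 0.091/3.4 = 0.02676; g_dust = 0.00641/3.4 = 0.001885; g_ice = 0.158/3.4 = 0.04647.
Total gain g = 0.075115.

0.08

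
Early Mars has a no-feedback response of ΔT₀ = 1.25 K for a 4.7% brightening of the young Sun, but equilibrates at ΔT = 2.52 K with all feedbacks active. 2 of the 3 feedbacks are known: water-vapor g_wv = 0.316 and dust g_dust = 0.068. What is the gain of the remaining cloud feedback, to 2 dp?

0.12

Amplification A = ΔT/ΔT₀ = 2.52/1.25 = 2.016.
Total gain g = 1 − 1/A = 1 − 1/2.016 = 0.504.
Known gains sum to 0.316 + 0.068 = 0.384.
g_cld = 0.504 − 0.384 = 0.12.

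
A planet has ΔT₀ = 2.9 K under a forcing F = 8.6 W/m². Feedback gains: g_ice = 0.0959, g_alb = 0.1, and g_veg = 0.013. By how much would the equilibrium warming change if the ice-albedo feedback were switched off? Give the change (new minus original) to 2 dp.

Original: g = 0.2089, ΔT = 2.9/(1−0.2089) = 3.6658 K.
Without ice-albedo: g' = 0.113, ΔT' = 2.9/(1−0.113) = 3.2694 K.
Change = 3.2694 − 3.6658 = -0.40 K.

-0.40 K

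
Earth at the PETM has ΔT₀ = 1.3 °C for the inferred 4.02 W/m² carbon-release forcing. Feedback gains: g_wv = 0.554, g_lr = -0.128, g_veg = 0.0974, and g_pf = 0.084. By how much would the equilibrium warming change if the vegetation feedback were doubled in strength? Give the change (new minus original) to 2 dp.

1.09 °C

Original: g = 0.6074, ΔT = 1.3/(1−0.6074) = 3.3113 °C.
With doubled vegetation: g' = 0.7048, ΔT' = 1.3/(1−0.7048) = 4.4038 °C.
Change = 4.4038 − 3.3113 = 1.09 °C.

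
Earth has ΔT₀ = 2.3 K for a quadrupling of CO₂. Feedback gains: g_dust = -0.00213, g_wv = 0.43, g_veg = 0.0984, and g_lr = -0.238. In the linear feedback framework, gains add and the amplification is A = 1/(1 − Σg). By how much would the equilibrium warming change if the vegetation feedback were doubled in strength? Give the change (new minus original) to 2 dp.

Original: g = 0.28827, ΔT = 2.3/(1−0.28827) = 3.2316 K.
With doubled vegetation: g' = 0.38667, ΔT' = 2.3/(1−0.38667) = 3.7500 K.
Change = 3.7500 − 3.2316 = 0.52 K.

0.52 K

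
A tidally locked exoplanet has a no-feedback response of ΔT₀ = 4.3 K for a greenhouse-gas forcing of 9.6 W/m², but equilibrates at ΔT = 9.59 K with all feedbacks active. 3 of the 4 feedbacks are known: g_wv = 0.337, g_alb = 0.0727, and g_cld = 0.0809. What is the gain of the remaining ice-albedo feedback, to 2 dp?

Amplification A = ΔT/ΔT₀ = 9.59/4.3 = 2.23.
Total gain g = 1 − 1/A = 1 − 1/2.23 = 0.5516.
Known gains sum to 0.337 + 0.0727 + 0.0809 = 0.4906.
g_ice = 0.5516 − 0.4906 = 0.06.

0.06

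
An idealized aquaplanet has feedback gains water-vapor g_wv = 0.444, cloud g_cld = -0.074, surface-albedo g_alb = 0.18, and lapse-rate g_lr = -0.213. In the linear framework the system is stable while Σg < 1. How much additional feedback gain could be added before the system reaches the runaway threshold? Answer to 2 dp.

Current total gain = 0.444 − 0.074 + 0.18 − 0.213 = 0.337.
Margin to runaway = 1 − 0.337 = 0.66.

0.66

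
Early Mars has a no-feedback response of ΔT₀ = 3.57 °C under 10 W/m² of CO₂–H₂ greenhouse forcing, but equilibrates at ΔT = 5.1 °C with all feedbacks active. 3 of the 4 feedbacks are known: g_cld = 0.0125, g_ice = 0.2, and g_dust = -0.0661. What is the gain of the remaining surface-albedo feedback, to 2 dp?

0.15

Amplification A = ΔT/ΔT₀ = 5.1/3.57 = 1.429.
Total gain g = 1 − 1/A = 1 − 1/1.429 = 0.3002.
Known gains sum to 0.0125 + 0.2 − 0.0661 = 0.1464.
g_alb = 0.3002 − 0.1464 = 0.15.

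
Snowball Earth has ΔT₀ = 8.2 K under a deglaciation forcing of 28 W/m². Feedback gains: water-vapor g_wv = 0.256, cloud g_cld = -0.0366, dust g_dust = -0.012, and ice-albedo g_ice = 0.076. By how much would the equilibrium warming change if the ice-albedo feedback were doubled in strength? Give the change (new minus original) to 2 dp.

1.36 K

Original: g = 0.2834, ΔT = 8.2/(1−0.2834) = 11.4429 K.
With doubled ice-albedo: g' = 0.3594, ΔT' = 8.2/(1−0.3594) = 12.8005 K.
Change = 12.8005 − 11.4429 = 1.36 K.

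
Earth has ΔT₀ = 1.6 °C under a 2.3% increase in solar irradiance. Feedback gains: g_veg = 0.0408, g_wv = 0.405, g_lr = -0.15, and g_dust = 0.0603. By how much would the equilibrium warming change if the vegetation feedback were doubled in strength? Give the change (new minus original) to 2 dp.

0.17 °C

Original: g = 0.3561, ΔT = 1.6/(1−0.3561) = 2.4849 °C.
With doubled vegetation: g' = 0.3969, ΔT' = 1.6/(1−0.3969) = 2.6530 °C.
Change = 2.6530 − 2.4849 = 0.17 °C.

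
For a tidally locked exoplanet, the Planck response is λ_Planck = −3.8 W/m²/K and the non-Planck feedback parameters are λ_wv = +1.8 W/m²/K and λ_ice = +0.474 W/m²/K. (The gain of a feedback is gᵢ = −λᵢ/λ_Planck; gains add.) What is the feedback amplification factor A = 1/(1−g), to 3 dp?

2.490

Convert to gains: g_wv = 1.8/3.8 = 0.4737; g_ice = 0.474/3.8 = 0.1247.
Total gain g = 0.5984.
A = 1/(1 − 0.5984) = 2.490.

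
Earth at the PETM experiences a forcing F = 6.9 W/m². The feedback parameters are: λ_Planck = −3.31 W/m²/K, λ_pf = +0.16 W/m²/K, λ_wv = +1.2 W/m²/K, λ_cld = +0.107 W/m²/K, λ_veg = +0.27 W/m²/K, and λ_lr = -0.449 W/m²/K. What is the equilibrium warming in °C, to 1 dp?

3.4 °C

Net feedback parameter λ = (−3.31) + (+0.16) + (+1.2) + (+0.107) + (+0.27) + (-0.449) = -2.022 W/m²/K.
ΔT = −F/λ = −6.9/(-2.022) = 3.4 °C.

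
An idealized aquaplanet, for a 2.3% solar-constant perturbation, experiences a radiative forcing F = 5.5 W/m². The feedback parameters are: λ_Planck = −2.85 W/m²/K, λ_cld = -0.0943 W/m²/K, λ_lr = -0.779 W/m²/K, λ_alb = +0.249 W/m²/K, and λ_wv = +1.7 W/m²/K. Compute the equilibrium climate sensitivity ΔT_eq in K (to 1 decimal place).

Net feedback parameter λ = (−2.85) + (-0.0943) + (-0.779) + (+0.249) + (+1.7) = -1.7743 W/m²/K.
ΔT = −F/λ = −5.5/(-1.7743) = 3.1 K.

3.1 K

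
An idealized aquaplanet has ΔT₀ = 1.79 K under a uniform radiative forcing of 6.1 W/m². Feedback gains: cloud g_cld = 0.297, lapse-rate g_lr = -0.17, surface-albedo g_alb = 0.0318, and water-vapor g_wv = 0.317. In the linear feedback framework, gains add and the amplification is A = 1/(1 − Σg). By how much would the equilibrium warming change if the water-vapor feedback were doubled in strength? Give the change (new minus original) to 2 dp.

5.22 K

Original: g = 0.4758, ΔT = 1.79/(1−0.4758) = 3.4147 K.
With doubled water-vapor: g' = 0.7928, ΔT' = 1.79/(1−0.7928) = 8.6390 K.
Change = 8.6390 − 3.4147 = 5.22 K.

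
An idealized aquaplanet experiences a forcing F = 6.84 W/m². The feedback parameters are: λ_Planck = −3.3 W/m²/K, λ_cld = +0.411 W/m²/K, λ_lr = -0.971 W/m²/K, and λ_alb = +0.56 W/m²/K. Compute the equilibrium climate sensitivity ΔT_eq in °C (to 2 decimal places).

2.07 °C

Net feedback parameter λ = (−3.3) + (+0.411) + (-0.971) + (+0.56) = -3.3 W/m²/K.
ΔT = −F/λ = −6.84/(-3.3) = 2.07 °C.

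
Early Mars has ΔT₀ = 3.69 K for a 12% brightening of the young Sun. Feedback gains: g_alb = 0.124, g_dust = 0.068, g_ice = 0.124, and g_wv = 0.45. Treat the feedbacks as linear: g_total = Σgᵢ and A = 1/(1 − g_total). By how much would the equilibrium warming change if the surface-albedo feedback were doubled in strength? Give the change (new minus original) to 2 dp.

17.78 K

Original: g = 0.766, ΔT = 3.69/(1−0.766) = 15.7692 K.
With doubled surface-albedo: g' = 0.89, ΔT' = 3.69/(1−0.89) = 33.5455 K.
Change = 33.5455 − 15.7692 = 17.78 K.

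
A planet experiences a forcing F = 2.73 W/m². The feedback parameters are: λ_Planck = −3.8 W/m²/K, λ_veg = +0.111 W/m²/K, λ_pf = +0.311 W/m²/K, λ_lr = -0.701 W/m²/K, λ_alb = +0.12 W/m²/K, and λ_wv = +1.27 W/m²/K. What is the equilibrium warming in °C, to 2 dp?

1.02 °C

Net feedback parameter λ = (−3.8) + (+0.111) + (+0.311) + (-0.701) + (+0.12) + (+1.27) = -2.689 W/m²/K.
ΔT = −F/λ = −2.73/(-2.689) = 1.02 °C.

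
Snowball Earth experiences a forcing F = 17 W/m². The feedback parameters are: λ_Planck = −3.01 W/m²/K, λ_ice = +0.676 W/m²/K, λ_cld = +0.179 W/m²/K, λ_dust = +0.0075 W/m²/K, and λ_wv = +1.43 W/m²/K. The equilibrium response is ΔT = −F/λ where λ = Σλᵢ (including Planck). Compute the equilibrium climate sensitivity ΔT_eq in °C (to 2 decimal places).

23.69 °C

Net feedback parameter λ = (−3.01) + (+0.676) + (+0.179) + (+0.0075) + (+1.43) = -0.7175 W/m²/K.
ΔT = −F/λ = −17/(-0.7175) = 23.69 °C.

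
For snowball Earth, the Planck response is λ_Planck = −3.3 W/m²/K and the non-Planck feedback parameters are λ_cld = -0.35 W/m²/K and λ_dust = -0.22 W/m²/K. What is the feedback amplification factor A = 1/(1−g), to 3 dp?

Convert to gains: g_cld = -0.35/3.3 = -0.1061; g_dust = -0.22/3.3 = -0.06667.
Total gain g = -0.17277.
A = 1/(1 + 0.17277) = 0.853.

0.853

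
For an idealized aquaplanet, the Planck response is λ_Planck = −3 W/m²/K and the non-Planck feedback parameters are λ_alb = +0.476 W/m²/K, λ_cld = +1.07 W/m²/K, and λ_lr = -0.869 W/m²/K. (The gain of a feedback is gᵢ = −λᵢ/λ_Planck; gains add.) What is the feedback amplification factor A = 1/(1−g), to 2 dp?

Convert to gains: g_alb = 0.476/3 = 0.1587; g_cld = 1.07/3 = 0.3567; g_lr = -0.869/3 = -0.2897.
Total gain g = 0.2257.
A = 1/(1 − 0.2257) = 1.29.

1.29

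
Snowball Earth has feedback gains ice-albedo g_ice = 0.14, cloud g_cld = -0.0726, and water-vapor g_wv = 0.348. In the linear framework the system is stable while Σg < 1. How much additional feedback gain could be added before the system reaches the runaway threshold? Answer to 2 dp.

0.58

Current total gain = 0.14 − 0.0726 + 0.348 = 0.4154.
Margin to runaway = 1 − 0.4154 = 0.58.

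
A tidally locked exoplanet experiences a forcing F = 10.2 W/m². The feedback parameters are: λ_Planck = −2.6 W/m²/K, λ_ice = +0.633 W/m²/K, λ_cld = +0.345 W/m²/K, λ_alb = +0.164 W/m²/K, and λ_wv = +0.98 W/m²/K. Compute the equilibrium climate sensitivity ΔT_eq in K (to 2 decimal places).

21.34 K

Net feedback parameter λ = (−2.6) + (+0.633) + (+0.345) + (+0.164) + (+0.98) = -0.478 W/m²/K.
ΔT = −F/λ = −10.2/(-0.478) = 21.34 K.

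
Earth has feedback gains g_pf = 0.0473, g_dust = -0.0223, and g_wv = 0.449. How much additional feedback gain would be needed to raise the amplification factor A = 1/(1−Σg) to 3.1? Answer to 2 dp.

Current total gain = 0.474.
Target gain for A = 3.1: g* = 1 − 1/3.1 = 0.6774.
Additional gain needed = 0.6774 − 0.474 = 0.20.

0.20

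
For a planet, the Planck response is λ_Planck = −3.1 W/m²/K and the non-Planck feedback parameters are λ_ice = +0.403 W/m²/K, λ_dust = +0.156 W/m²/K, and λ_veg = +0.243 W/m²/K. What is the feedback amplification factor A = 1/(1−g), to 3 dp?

1.349

Convert to gains: g_ice = 0.403/3.1 = 0.13; g_dust = 0.156/3.1 = 0.05032; g_veg = 0.243/3.1 = 0.07839.
Total gain g = 0.25871.
A = 1/(1 − 0.25871) = 1.349.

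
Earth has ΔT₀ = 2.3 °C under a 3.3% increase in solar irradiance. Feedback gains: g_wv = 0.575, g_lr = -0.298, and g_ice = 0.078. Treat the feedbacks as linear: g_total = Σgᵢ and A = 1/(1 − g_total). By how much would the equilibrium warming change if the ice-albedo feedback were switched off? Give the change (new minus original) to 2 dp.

Original: g = 0.355, ΔT = 2.3/(1−0.355) = 3.5659 °C.
Without ice-albedo: g' = 0.277, ΔT' = 2.3/(1−0.277) = 3.1812 °C.
Change = 3.1812 − 3.5659 = -0.38 °C.

-0.38 °C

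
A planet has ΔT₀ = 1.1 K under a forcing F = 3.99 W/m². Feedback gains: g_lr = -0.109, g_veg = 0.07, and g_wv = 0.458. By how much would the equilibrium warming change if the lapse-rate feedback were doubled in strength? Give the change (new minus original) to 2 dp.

Original: g = 0.419, ΔT = 1.1/(1−0.419) = 1.8933 K.
With doubled lapse-rate: g' = 0.31, ΔT' = 1.1/(1−0.31) = 1.5942 K.
Change = 1.5942 − 1.8933 = -0.30 K.

-0.30 K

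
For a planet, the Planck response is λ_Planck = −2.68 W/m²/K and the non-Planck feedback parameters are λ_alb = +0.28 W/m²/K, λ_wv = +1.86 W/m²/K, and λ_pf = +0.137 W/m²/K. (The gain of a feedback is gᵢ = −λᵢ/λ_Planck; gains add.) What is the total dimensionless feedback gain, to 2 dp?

0.85

Convert to gains: g_alb = 0.28/2.68 = 0.1045; g_wv = 1.86/2.68 = 0.694; g_pf = 0.137/2.68 = 0.05112.
Total gain g = 0.84962.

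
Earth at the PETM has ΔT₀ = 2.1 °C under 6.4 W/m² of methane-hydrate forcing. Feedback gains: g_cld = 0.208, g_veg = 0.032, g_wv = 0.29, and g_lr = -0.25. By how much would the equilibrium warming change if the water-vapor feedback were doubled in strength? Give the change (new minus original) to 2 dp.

1.97 °C

Original: g = 0.28, ΔT = 2.1/(1−0.28) = 2.9167 °C.
With doubled water-vapor: g' = 0.57, ΔT' = 2.1/(1−0.57) = 4.8837 °C.
Change = 4.8837 − 2.9167 = 1.97 °C.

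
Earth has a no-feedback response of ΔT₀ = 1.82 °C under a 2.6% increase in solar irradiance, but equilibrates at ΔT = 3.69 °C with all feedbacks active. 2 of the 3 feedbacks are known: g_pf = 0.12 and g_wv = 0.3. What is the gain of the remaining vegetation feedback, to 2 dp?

0.09

Amplification A = ΔT/ΔT₀ = 3.69/1.82 = 2.027.
Total gain g = 1 − 1/A = 1 − 1/2.027 = 0.5067.
Known gains sum to 0.12 + 0.3 = 0.42.
g_veg = 0.5067 − 0.42 = 0.09.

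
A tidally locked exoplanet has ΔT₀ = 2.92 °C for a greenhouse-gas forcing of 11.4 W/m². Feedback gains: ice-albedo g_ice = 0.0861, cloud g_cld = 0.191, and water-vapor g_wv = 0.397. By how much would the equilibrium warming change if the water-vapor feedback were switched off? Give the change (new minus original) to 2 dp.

-4.92 °C

Original: g = 0.6741, ΔT = 2.92/(1−0.6741) = 8.9598 °C.
Without water-vapor: g' = 0.2771, ΔT' = 2.92/(1−0.2771) = 4.0393 °C.
Change = 4.0393 − 8.9598 = -4.92 °C.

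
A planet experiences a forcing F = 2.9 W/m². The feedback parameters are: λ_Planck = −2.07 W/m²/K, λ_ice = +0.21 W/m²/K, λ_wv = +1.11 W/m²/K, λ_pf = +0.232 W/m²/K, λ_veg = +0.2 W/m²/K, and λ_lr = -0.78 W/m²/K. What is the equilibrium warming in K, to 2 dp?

2.64 K

Net feedback parameter λ = (−2.07) + (+0.21) + (+1.11) + (+0.232) + (+0.2) + (-0.78) = -1.098 W/m²/K.
ΔT = −F/λ = −2.9/(-1.098) = 2.64 K.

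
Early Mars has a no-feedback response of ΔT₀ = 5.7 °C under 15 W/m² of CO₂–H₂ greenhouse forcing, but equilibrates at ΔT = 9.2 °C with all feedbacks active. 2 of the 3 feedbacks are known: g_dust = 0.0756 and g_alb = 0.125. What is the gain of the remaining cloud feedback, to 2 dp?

0.18

Amplification A = ΔT/ΔT₀ = 9.2/5.7 = 1.614.
Total gain g = 1 − 1/A = 1 − 1/1.614 = 0.3804.
Known gains sum to 0.0756 + 0.125 = 0.2006.
g_cld = 0.3804 − 0.2006 = 0.18.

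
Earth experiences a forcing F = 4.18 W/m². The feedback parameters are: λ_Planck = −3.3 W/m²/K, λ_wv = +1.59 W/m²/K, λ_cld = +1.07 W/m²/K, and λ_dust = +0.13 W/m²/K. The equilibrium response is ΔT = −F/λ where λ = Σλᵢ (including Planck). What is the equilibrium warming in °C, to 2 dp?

8.20 °C

Net feedback parameter λ = (−3.3) + (+1.59) + (+1.07) + (+0.13) = -0.51 W/m²/K.
ΔT = −F/λ = −4.18/(-0.51) = 8.20 °C.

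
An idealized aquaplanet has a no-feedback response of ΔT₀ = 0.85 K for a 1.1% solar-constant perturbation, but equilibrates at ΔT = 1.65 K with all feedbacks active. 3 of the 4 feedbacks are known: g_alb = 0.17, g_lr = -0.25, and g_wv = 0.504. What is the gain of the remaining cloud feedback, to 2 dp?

Amplification A = ΔT/ΔT₀ = 1.65/0.85 = 1.941.
Total gain g = 1 − 1/A = 1 − 1/1.941 = 0.4848.
Known gains sum to 0.17 − 0.25 + 0.504 = 0.424.
g_cld = 0.4848 − 0.424 = 0.06.

0.06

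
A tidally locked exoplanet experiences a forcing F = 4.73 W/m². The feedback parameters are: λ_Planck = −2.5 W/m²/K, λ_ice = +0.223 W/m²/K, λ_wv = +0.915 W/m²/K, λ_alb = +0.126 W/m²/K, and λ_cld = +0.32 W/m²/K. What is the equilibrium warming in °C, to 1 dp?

Net feedback parameter λ = (−2.5) + (+0.223) + (+0.915) + (+0.126) + (+0.32) = -0.916 W/m²/K.
ΔT = −F/λ = −4.73/(-0.916) = 5.2 °C.

5.2 °C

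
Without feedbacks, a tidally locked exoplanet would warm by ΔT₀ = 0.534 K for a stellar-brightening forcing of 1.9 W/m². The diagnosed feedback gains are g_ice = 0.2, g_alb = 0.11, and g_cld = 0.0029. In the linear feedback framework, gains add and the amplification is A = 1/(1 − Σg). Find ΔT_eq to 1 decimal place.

Total gain g = 0.2 + 0.11 + 0.0029 = 0.3129.
Amplification A = 1/(1 − 0.3129) = 1.455.
ΔT = 0.534 × 1.455 = 0.8 K.

0.8 K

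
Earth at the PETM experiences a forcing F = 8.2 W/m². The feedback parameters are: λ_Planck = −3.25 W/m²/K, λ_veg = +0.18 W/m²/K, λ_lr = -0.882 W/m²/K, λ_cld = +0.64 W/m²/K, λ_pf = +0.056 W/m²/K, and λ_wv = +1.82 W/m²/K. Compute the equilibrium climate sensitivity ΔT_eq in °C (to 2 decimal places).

5.71 °C

Net feedback parameter λ = (−3.25) + (+0.18) + (-0.882) + (+0.64) + (+0.056) + (+1.82) = -1.436 W/m²/K.
ΔT = −F/λ = −8.2/(-1.436) = 5.71 °C.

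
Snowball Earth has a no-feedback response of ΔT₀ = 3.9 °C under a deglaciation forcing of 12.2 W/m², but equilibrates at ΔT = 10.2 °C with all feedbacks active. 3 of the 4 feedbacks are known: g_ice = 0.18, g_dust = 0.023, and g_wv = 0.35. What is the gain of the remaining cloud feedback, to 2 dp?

Amplification A = ΔT/ΔT₀ = 10.2/3.9 = 2.615.
Total gain g = 1 − 1/A = 1 − 1/2.615 = 0.6176.
Known gains sum to 0.18 + 0.023 + 0.35 = 0.553.
g_cld = 0.6176 − 0.553 = 0.06.

0.06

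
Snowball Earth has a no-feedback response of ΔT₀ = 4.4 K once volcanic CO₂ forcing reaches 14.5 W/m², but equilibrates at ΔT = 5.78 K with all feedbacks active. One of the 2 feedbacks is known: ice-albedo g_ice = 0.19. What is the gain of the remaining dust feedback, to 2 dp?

Amplification A = ΔT/ΔT₀ = 5.78/4.4 = 1.314.
Total gain g = 1 − 1/A = 1 − 1/1.314 = 0.239.
The known gain is 0.19.
g_dust = 0.239 − 0.19 = 0.05.

0.05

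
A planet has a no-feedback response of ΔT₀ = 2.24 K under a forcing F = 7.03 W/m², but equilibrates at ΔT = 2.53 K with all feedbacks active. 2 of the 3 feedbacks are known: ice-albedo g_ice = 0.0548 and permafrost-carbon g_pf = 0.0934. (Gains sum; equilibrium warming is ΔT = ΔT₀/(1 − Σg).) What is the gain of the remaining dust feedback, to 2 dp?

Amplification A = ΔT/ΔT₀ = 2.53/2.24 = 1.129.
Total gain g = 1 − 1/A = 1 − 1/1.129 = 0.1143.
Known gains sum to 0.0548 + 0.0934 = 0.1482.
g_dust = 0.1143 − 0.1482 = -0.03.

-0.03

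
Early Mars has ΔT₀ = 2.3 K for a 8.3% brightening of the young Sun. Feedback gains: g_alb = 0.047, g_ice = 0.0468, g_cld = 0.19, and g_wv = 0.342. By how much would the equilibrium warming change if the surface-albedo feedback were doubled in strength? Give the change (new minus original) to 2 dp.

0.88 K

Original: g = 0.6258, ΔT = 2.3/(1−0.6258) = 6.1464 K.
With doubled surface-albedo: g' = 0.6728, ΔT' = 2.3/(1−0.6728) = 7.0293 K.
Change = 7.0293 − 6.1464 = 0.88 K.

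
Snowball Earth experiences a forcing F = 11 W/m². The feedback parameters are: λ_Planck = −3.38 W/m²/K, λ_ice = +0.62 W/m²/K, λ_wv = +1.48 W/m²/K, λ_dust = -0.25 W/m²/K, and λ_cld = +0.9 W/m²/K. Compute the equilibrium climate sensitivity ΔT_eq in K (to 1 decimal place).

Net feedback parameter λ = (−3.38) + (+0.62) + (+1.48) + (-0.25) + (+0.9) = -0.63 W/m²/K.
ΔT = −F/λ = −11/(-0.63) = 17.5 K.

17.5 K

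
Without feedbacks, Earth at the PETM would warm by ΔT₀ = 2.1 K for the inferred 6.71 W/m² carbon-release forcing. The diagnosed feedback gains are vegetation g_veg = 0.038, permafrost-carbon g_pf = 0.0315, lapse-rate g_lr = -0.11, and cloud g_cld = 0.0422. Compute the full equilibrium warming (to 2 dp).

2.10 K

Total gain g = 0.038 + 0.0315 − 0.11 + 0.0422 = 0.0017.
Amplification A = 1/(1 − 0.0017) = 1.002.
ΔT = 2.1 × 1.002 = 2.10 K.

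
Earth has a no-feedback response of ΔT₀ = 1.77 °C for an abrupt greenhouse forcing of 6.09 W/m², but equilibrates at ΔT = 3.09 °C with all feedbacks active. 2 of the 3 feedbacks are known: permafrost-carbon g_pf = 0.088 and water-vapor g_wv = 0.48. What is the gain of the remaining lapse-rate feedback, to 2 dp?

Amplification A = ΔT/ΔT₀ = 3.09/1.77 = 1.746.
Total gain g = 1 − 1/A = 1 − 1/1.746 = 0.4273.
Known gains sum to 0.088 + 0.48 = 0.568.
g_lr = 0.4273 − 0.568 = -0.14.

-0.14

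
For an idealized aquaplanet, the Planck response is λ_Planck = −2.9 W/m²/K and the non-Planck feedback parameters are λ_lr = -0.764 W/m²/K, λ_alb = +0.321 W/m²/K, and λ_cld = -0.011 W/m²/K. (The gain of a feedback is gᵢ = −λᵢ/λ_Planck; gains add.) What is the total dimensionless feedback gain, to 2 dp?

-0.16

Convert to gains: g_lr = -0.764/2.9 = -0.2634; g_alb = 0.321/2.9 = 0.1107; g_cld = -0.011/2.9 = -0.003793.
Total gain g = -0.156493.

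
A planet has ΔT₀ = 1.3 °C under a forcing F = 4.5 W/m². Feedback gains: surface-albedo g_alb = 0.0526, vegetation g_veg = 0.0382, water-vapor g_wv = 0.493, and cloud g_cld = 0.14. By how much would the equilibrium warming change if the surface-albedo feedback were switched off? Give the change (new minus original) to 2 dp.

-0.75 °C

Original: g = 0.7238, ΔT = 1.3/(1−0.7238) = 4.7067 °C.
Without surface-albedo: g' = 0.6712, ΔT' = 1.3/(1−0.6712) = 3.9538 °C.
Change = 3.9538 − 4.7067 = -0.75 °C.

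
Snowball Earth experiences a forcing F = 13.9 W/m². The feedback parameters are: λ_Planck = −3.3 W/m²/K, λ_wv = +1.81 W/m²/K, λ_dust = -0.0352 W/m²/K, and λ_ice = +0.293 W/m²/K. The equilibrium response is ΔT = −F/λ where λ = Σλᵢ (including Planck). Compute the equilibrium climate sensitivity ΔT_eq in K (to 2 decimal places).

11.28 K

Net feedback parameter λ = (−3.3) + (+1.81) + (-0.0352) + (+0.293) = -1.2322 W/m²/K.
ΔT = −F/λ = −13.9/(-1.2322) = 11.28 K.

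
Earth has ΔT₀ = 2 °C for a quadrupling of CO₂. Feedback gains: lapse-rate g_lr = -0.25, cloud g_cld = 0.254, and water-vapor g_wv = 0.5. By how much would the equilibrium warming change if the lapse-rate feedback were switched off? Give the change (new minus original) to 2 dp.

Original: g = 0.504, ΔT = 2/(1−0.504) = 4.0323 °C.
Without lapse-rate: g' = 0.754, ΔT' = 2/(1−0.754) = 8.1301 °C.
Change = 8.1301 − 4.0323 = 4.10 °C.

4.10 °C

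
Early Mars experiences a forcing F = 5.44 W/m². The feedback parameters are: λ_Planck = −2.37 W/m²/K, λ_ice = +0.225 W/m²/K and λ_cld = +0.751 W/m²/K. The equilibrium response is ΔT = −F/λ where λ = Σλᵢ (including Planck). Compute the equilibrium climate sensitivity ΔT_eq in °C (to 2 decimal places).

Net feedback parameter λ = (−2.37) + (+0.225) + (+0.751) = -1.394 W/m²/K.
ΔT = −F/λ = −5.44/(-1.394) = 3.90 °C.

3.90 °C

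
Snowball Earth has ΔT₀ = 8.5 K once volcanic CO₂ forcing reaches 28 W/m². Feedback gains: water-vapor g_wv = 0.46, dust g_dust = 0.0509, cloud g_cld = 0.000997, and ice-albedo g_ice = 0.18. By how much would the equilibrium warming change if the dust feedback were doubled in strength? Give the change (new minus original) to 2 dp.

5.46 K

Original: g = 0.691897, ΔT = 8.5/(1−0.691897) = 27.5882 K.
With doubled dust: g' = 0.742797, ΔT' = 8.5/(1−0.742797) = 33.0478 K.
Change = 33.0478 − 27.5882 = 5.46 K.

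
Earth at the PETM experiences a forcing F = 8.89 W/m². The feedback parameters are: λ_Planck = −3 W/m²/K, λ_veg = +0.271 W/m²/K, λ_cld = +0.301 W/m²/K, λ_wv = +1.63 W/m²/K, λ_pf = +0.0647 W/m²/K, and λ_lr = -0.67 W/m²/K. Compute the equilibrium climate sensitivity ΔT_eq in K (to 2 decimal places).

6.34 K

Net feedback parameter λ = (−3) + (+0.271) + (+0.301) + (+1.63) + (+0.0647) + (-0.67) = -1.4033 W/m²/K.
ΔT = −F/λ = −8.89/(-1.4033) = 6.34 K.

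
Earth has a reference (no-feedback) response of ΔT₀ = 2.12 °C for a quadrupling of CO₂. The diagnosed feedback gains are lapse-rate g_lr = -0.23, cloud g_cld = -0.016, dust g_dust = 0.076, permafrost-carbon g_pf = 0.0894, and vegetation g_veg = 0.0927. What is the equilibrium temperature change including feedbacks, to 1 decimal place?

Total gain g = -0.23 − 0.016 + 0.076 + 0.0894 + 0.0927 = 0.0121.
Amplification A = 1/(1 − 0.0121) = 1.012.
ΔT = 2.12 × 1.012 = 2.1 °C.

2.1 °C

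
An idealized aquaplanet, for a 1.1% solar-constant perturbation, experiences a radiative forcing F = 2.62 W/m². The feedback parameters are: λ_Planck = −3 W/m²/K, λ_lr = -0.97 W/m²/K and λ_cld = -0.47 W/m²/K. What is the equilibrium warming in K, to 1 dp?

0.6 K

Net feedback parameter λ = (−3) + (-0.97) + (-0.47) = -4.44 W/m²/K.
ΔT = −F/λ = −2.62/(-4.44) = 0.6 K.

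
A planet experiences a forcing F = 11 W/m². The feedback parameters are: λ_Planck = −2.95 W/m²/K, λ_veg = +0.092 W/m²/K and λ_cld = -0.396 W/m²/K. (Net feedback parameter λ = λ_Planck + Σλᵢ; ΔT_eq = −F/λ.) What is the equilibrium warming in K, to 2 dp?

3.38 K

Net feedback parameter λ = (−2.95) + (+0.092) + (-0.396) = -3.254 W/m²/K.
ΔT = −F/λ = −11/(-3.254) = 3.38 K.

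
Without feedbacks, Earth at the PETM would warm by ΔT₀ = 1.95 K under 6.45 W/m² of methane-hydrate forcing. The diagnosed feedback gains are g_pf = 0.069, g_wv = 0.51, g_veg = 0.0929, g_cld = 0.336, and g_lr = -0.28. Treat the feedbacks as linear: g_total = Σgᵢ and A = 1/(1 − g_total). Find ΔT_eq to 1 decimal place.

7.2 K

Total gain g = 0.069 + 0.51 + 0.0929 + 0.336 − 0.28 = 0.7279.
Amplification A = 1/(1 − 0.7279) = 3.675.
ΔT = 1.95 × 3.675 = 7.2 K.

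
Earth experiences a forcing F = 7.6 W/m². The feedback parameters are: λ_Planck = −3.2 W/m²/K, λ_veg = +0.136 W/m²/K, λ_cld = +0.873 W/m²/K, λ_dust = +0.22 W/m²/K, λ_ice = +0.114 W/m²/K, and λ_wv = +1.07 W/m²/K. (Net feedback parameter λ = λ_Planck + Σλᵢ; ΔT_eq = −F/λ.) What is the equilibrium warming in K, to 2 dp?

9.66 K

Net feedback parameter λ = (−3.2) + (+0.136) + (+0.873) + (+0.22) + (+0.114) + (+1.07) = -0.787 W/m²/K.
ΔT = −F/λ = −7.6/(-0.787) = 9.66 K.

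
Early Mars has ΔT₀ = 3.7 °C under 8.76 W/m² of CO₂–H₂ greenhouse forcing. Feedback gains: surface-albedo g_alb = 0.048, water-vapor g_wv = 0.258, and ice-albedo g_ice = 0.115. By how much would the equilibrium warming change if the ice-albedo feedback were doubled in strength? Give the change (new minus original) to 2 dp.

1.58 °C

Original: g = 0.421, ΔT = 3.7/(1−0.421) = 6.3903 °C.
With doubled ice-albedo: g' = 0.536, ΔT' = 3.7/(1−0.536) = 7.9741 °C.
Change = 7.9741 − 6.3903 = 1.58 °C.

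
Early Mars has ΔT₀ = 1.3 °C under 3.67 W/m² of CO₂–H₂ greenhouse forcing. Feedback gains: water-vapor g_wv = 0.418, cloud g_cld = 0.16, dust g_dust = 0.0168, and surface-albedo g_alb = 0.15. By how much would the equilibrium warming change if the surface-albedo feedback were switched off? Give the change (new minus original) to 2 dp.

Original: g = 0.7448, ΔT = 1.3/(1−0.7448) = 5.0940 °C.
Without surface-albedo: g' = 0.5948, ΔT' = 1.3/(1−0.5948) = 3.2083 °C.
Change = 3.2083 − 5.0940 = -1.89 °C.

-1.89 °C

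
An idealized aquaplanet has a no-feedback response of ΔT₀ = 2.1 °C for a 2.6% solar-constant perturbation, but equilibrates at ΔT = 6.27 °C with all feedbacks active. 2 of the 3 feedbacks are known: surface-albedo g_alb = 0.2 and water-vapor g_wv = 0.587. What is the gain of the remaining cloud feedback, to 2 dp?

-0.12

Amplification A = ΔT/ΔT₀ = 6.27/2.1 = 2.986.
Total gain g = 1 − 1/A = 1 − 1/2.986 = 0.6651.
Known gains sum to 0.2 + 0.587 = 0.787.
g_cld = 0.6651 − 0.787 = -0.12.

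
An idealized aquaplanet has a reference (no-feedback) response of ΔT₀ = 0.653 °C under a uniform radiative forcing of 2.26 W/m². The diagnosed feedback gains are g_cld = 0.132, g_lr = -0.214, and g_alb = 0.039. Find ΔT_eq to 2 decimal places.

Total gain g = 0.132 − 0.214 + 0.039 = -0.043.
Amplification A = 1/(1 + 0.043) = 0.9588.
ΔT = 0.653 × 0.9588 = 0.63 °C.

0.63 °C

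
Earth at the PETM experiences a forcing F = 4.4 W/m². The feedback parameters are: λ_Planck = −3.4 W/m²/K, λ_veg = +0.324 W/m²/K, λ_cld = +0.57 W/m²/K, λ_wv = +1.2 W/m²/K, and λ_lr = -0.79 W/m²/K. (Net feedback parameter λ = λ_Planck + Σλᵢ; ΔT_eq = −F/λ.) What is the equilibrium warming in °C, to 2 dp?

Net feedback parameter λ = (−3.4) + (+0.324) + (+0.57) + (+1.2) + (-0.79) = -2.096 W/m²/K.
ΔT = −F/λ = −4.4/(-2.096) = 2.10 °C.

2.10 °C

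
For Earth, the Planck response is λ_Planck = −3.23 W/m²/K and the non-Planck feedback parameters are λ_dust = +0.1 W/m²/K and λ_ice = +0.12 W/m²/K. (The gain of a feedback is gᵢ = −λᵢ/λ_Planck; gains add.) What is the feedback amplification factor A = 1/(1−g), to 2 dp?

1.07

Convert to gains: g_dust = 0.1/3.23 = 0.03096; g_ice = 0.12/3.23 = 0.03715.
Total gain g = 0.06811.
A = 1/(1 − 0.06811) = 1.07.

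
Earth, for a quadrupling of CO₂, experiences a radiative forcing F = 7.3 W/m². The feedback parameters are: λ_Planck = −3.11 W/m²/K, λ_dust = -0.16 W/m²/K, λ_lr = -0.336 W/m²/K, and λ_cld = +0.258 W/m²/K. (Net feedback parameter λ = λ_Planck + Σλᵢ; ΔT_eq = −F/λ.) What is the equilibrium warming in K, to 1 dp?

2.2 K

Net feedback parameter λ = (−3.11) + (-0.16) + (-0.336) + (+0.258) = -3.348 W/m²/K.
ΔT = −F/λ = −7.3/(-3.348) = 2.2 K.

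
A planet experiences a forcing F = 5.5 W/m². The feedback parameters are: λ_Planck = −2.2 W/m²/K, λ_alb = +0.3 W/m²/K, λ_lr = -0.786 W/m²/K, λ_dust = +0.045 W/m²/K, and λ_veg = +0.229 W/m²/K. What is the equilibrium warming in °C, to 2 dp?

Net feedback parameter λ = (−2.2) + (+0.3) + (-0.786) + (+0.045) + (+0.229) = -2.412 W/m²/K.
ΔT = −F/λ = −5.5/(-2.412) = 2.28 °C.

2.28 °C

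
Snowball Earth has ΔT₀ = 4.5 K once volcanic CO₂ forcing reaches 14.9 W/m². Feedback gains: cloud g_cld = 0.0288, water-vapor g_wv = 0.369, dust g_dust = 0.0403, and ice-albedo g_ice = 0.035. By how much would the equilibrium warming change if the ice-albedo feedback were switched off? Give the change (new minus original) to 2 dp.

-0.53 K

Original: g = 0.4731, ΔT = 4.5/(1−0.4731) = 8.5405 K.
Without ice-albedo: g' = 0.4381, ΔT' = 4.5/(1−0.4381) = 8.0085 K.
Change = 8.0085 − 8.5405 = -0.53 K.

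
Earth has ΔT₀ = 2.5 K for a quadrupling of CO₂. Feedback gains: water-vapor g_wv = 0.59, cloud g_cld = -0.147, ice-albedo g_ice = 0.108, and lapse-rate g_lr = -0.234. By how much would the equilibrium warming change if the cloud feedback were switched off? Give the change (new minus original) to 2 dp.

1.00 K

Original: g = 0.317, ΔT = 2.5/(1−0.317) = 3.6603 K.
Without cloud: g' = 0.464, ΔT' = 2.5/(1−0.464) = 4.6642 K.
Change = 4.6642 − 3.6603 = 1.00 K.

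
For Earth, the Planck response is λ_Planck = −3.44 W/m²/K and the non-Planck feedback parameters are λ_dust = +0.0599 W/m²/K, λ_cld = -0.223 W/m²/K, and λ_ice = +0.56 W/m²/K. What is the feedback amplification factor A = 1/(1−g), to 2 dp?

1.13

Convert to gains: g_dust = 0.0599/3.44 = 0.01741; g_cld = -0.223/3.44 = -0.06483; g_ice = 0.56/3.44 = 0.1628.
Total gain g = 0.11538.
A = 1/(1 − 0.11538) = 1.13.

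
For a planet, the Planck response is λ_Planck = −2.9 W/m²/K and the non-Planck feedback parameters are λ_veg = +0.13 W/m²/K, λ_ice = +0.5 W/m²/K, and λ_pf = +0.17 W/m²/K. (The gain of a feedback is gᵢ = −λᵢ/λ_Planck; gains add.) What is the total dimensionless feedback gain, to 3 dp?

Convert to gains: g_veg = 0.13/2.9 = 0.04483; g_ice = 0.5/2.9 = 0.1724; g_pf = 0.17/2.9 = 0.05862.
Total gain g = 0.27585.

0.276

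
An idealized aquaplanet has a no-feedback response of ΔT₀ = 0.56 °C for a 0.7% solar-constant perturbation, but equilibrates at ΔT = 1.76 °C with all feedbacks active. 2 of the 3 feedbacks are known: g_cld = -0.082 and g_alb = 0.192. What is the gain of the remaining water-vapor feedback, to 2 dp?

Amplification A = ΔT/ΔT₀ = 1.76/0.56 = 3.143.
Total gain g = 1 − 1/A = 1 − 1/3.143 = 0.6818.
Known gains sum to -0.082 + 0.192 = 0.11.
g_wv = 0.6818 − 0.11 = 0.57.

0.57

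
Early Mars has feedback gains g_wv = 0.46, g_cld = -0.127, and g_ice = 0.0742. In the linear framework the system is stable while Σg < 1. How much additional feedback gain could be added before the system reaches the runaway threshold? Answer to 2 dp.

0.59

Current total gain = 0.46 − 0.127 + 0.0742 = 0.4072.
Margin to runaway = 1 − 0.4072 = 0.59.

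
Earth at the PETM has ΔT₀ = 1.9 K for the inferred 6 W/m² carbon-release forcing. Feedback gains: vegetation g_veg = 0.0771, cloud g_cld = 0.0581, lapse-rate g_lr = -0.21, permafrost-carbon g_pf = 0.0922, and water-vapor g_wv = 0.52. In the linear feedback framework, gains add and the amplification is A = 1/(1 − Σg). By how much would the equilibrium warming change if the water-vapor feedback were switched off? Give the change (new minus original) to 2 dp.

Original: g = 0.5374, ΔT = 1.9/(1−0.5374) = 4.1072 K.
Without water-vapor: g' = 0.0174, ΔT' = 1.9/(1−0.0174) = 1.9336 K.
Change = 1.9336 − 4.1072 = -2.17 K.

-2.17 K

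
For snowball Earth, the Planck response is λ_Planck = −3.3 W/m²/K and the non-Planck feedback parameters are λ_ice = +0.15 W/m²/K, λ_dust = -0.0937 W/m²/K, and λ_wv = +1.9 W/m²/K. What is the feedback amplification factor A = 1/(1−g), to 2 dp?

2.46

Convert to gains: g_ice = 0.15/3.3 = 0.04545; g_dust = -0.0937/3.3 = -0.02839; g_wv = 1.9/3.3 = 0.5758.
Total gain g = 0.59286.
A = 1/(1 − 0.59286) = 2.46.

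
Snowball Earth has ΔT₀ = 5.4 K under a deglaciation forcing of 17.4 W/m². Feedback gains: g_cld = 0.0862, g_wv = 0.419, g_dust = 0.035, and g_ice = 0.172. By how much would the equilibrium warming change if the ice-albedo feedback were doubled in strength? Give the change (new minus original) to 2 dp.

Original: g = 0.7122, ΔT = 5.4/(1−0.7122) = 18.7630 K.
With doubled ice-albedo: g' = 0.8842, ΔT' = 5.4/(1−0.8842) = 46.6321 K.
Change = 46.6321 − 18.7630 = 27.87 K.

27.87 K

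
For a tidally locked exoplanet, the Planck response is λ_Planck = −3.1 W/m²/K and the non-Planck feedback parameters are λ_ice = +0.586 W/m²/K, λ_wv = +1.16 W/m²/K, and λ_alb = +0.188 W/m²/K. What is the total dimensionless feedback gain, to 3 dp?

0.624

Convert to gains: g_ice = 0.586/3.1 = 0.189; g_wv = 1.16/3.1 = 0.3742; g_alb = 0.188/3.1 = 0.06065.
Total gain g = 0.62385.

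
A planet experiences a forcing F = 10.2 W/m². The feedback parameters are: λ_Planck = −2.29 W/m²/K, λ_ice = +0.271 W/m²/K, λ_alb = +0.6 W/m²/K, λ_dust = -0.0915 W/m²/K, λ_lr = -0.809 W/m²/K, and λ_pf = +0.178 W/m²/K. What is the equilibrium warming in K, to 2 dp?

Net feedback parameter λ = (−2.29) + (+0.271) + (+0.6) + (-0.0915) + (-0.809) + (+0.178) = -2.1415 W/m²/K.
ΔT = −F/λ = −10.2/(-2.1415) = 4.76 K.

4.76 K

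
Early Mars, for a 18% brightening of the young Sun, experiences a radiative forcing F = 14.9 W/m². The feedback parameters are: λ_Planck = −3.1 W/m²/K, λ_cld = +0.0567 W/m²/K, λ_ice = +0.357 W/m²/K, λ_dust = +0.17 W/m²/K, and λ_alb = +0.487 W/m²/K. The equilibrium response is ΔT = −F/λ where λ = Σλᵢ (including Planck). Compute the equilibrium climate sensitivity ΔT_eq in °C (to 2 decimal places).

7.34 °C

Net feedback parameter λ = (−3.1) + (+0.0567) + (+0.357) + (+0.17) + (+0.487) = -2.0293 W/m²/K.
ΔT = −F/λ = −14.9/(-2.0293) = 7.34 °C.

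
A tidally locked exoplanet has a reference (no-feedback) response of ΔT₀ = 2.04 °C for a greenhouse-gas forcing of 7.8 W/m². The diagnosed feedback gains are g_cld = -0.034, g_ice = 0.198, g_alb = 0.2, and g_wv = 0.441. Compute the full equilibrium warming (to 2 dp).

10.46 °C

Total gain g = -0.034 + 0.198 + 0.2 + 0.441 = 0.805.
Amplification A = 1/(1 − 0.805) = 5.128.
ΔT = 2.04 × 5.128 = 10.46 °C.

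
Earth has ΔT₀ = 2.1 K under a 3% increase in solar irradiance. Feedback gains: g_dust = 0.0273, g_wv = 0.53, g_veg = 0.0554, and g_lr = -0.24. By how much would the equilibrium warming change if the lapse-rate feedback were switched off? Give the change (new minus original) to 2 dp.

Original: g = 0.3727, ΔT = 2.1/(1−0.3727) = 3.3477 K.
Without lapse-rate: g' = 0.6127, ΔT' = 2.1/(1−0.6127) = 5.4222 K.
Change = 5.4222 − 3.3477 = 2.07 K.

2.07 K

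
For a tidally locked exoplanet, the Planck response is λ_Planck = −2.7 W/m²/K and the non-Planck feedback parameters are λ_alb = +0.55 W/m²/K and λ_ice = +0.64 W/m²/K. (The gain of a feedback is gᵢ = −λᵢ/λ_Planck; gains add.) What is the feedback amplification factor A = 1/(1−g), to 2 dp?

1.79

Convert to gains: g_alb = 0.55/2.7 = 0.2037; g_ice = 0.64/2.7 = 0.237.
Total gain g = 0.4407.
A = 1/(1 − 0.4407) = 1.79.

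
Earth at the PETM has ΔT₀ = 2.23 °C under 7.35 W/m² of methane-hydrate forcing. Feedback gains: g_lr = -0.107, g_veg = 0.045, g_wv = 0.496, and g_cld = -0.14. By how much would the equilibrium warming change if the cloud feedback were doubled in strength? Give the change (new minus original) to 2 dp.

Original: g = 0.294, ΔT = 2.23/(1−0.294) = 3.1586 °C.
With doubled cloud: g' = 0.154, ΔT' = 2.23/(1−0.154) = 2.6359 °C.
Change = 2.6359 − 3.1586 = -0.52 °C.

-0.52 °C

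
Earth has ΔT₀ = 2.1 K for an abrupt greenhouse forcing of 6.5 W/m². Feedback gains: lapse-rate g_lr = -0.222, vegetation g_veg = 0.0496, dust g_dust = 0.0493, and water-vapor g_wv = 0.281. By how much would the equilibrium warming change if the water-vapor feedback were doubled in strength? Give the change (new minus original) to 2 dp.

Original: g = 0.1579, ΔT = 2.1/(1−0.1579) = 2.4938 K.
With doubled water-vapor: g' = 0.4389, ΔT' = 2.1/(1−0.4389) = 3.7426 K.
Change = 3.7426 − 2.4938 = 1.25 K.

1.25 K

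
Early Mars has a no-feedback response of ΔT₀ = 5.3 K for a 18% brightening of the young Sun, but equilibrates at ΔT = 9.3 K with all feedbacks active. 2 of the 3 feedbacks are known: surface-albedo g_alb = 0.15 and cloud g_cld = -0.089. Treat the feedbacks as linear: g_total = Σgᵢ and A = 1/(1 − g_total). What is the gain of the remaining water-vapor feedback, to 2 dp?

0.37

Amplification A = ΔT/ΔT₀ = 9.3/5.3 = 1.755.
Total gain g = 1 − 1/A = 1 − 1/1.755 = 0.4302.
Known gains sum to 0.15 − 0.089 = 0.061.
g_wv = 0.4302 − 0.061 = 0.37.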